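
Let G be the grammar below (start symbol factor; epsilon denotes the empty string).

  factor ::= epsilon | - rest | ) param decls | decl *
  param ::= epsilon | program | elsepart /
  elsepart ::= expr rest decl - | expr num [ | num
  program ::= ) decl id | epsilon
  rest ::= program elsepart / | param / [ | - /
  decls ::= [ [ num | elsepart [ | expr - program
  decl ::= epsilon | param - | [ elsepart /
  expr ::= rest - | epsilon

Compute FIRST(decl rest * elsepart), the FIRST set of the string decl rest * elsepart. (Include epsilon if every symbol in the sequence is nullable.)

Add FIRST(decl)\{epsilon} = { ), -, /, [, num }; decl is nullable, continue.
Add FIRST(rest) = { ), -, /, num }; rest is not nullable, stop.

{ ), -, /, [, num }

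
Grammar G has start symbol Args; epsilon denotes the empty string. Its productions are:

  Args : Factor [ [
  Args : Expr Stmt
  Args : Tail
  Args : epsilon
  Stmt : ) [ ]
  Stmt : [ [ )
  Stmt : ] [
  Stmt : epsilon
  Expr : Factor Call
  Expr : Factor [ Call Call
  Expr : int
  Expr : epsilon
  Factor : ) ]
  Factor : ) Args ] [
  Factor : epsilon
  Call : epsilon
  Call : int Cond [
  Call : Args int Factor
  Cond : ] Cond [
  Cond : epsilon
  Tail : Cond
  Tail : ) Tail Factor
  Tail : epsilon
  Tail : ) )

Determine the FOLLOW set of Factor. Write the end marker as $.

In Args : Factor [ [: add FIRST([ [) = { [ }.
In Expr : Factor Call: add FIRST(Call)\{epsilon} = { ), [, ], int }.
  Since Call is nullable, also add FOLLOW(Expr) = { $, ), [, ], int }.
In Expr : Factor [ Call Call: add FIRST([ Call Call) = { [ }.
In Call : Args int Factor: Factor is at the end, add FOLLOW(Call) = { $, ), [, ], int }.
In Tail : ) Tail Factor: Factor is at the end, add FOLLOW(Tail) = { $, ), ], int }.
Union: FOLLOW(Factor) = { $, ), [, ], int }.

{ $, ), [, ], int }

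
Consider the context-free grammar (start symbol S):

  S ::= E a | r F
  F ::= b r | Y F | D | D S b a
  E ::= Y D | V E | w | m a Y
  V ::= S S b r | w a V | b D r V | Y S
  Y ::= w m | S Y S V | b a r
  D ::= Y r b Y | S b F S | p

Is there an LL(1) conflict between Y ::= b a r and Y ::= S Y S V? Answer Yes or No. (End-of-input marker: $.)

Yes

FIRST(b a r) = { b } and FIRST(S Y S V) = { b, m, r, w }.
Both contain b, so the two alternatives are not disjoint — LL(1) conflict.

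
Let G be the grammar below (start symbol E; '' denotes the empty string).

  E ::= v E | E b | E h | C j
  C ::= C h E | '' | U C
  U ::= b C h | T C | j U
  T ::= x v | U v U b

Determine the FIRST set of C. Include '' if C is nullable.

From C ::= C h E: C nullable, take FIRST(C) ∪ {h} = { b, h, j, x }.
C ::= '' contributes ''.
From C ::= U C: add FIRST(U) = { b, j, x }.
Union: FIRST(C) = { b, h, j, x, '' }.

{ b, h, j, x, '' }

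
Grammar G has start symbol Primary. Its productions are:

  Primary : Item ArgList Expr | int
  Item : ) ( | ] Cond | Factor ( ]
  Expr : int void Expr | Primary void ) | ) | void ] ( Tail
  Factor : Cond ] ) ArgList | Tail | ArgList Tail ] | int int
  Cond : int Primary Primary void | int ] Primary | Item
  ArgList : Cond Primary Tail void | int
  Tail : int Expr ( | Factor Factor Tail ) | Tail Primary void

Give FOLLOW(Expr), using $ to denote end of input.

In Primary : Item ArgList Expr: Expr is at the end, add FOLLOW(Primary) = { $, ), ], int, void }.
In Expr : int void Expr: Expr is at the end, add FOLLOW(Expr) = { $, (, ), ], int, void }.
In Tail : int Expr (: add FIRST(() = { ( }.
Union: FOLLOW(Expr) = { $, (, ), ], int, void }.

{ $, (, ), ], int, void }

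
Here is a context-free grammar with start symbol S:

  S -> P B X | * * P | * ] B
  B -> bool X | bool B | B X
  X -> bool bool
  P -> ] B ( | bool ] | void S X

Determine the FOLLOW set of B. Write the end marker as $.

In S -> P B X: add FIRST(X) = { bool }.
In S -> * ] B: B is at the end, add FOLLOW(S) = { $, bool }.
In B -> bool B: B is at the end, add FOLLOW(B) = { $, (, bool }.
In B -> B X: add FIRST(X) = { bool }.
In P -> ] B (: add FIRST(() = { ( }.
Union: FOLLOW(B) = { $, (, bool }.

{ $, (, bool }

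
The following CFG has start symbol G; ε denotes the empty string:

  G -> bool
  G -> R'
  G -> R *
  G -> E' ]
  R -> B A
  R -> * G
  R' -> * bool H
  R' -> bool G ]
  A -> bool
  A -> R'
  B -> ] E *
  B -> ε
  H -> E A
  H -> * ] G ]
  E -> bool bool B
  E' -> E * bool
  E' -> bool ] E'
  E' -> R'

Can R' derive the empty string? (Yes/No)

Nullable nonterminals: B.
No production of R' has an RHS whose symbols are all nullable, so R' is not nullable.

No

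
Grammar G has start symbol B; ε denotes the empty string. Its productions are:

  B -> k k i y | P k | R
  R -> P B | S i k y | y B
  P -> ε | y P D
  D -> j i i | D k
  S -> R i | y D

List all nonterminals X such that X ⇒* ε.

{ P }

Directly nullable (have an ε-production): P.
No other nonterminal has a production whose RHS symbols are all nullable.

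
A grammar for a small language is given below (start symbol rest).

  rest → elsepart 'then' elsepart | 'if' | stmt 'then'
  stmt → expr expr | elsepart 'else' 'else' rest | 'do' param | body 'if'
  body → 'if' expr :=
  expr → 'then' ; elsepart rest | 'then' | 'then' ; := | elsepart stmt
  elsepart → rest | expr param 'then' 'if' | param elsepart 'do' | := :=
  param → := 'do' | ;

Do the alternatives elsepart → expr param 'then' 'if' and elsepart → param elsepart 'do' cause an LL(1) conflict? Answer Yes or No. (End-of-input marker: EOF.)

Yes

FIRST(expr param 'then' 'if') = { 'do', 'if', 'then', :=, ; } and FIRST(param elsepart 'do') = { :=, ; }.
Both contain :=, so the two alternatives are not disjoint — LL(1) conflict.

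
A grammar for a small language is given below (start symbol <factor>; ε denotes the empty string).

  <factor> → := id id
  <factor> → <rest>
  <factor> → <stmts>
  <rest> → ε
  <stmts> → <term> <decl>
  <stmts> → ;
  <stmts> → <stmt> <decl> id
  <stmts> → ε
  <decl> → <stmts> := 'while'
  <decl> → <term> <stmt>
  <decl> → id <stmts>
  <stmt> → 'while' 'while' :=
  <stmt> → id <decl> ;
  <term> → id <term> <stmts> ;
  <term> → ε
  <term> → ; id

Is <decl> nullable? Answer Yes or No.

Nullable nonterminals: <factor>, <rest>, <stmts>, <term>.
No production of <decl> has an RHS whose symbols are all nullable, so <decl> is not nullable.

No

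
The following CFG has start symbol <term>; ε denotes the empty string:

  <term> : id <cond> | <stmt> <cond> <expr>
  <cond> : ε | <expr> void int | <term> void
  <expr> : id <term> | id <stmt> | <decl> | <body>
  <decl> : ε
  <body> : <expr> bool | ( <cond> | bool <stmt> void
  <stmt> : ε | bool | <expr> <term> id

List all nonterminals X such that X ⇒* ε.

Directly nullable (have an ε-production): <cond>, <decl>, <stmt>.
<expr> : <decl> with every symbol nullable, so <expr> is nullable.
<term> : <stmt> <cond> <expr> with every symbol nullable, so <term> is nullable.
No other nonterminal has a production whose RHS symbols are all nullable.

{ <cond>, <decl>, <expr>, <stmt>, <term> }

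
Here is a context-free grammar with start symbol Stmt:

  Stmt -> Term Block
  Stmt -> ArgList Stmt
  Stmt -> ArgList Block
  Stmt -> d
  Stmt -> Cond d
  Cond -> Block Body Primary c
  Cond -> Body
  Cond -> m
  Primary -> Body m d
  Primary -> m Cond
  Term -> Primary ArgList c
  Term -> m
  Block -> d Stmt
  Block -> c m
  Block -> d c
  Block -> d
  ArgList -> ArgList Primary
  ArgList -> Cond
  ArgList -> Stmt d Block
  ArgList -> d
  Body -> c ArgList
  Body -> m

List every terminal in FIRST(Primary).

From Primary -> Body m d: add FIRST(Body) = { c, m }.
Primary -> m Cond contributes {m}.
Union: FIRST(Primary) = { c, m }.

{ c, m }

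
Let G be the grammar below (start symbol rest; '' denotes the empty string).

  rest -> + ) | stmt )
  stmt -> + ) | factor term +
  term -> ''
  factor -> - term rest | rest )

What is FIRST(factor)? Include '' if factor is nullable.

factor -> - term rest contributes {-}.
From factor -> rest ): add FIRST(rest) = { +, - }.
Union: FIRST(factor) = { +, - }.

{ +, - }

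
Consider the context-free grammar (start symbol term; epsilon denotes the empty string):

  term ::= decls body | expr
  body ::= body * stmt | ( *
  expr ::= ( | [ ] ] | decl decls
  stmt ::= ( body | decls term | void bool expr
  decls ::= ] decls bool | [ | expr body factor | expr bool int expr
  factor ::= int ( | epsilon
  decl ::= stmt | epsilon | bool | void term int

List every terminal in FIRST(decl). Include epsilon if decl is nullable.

{ (, [, ], bool, void, epsilon }

From decl ::= stmt: add FIRST(stmt) = { (, [, ], bool, void }.
decl ::= epsilon contributes epsilon.
decl ::= bool contributes {bool}.
decl ::= void term int contributes {void}.
Union: FIRST(decl) = { (, [, ], bool, void, epsilon }.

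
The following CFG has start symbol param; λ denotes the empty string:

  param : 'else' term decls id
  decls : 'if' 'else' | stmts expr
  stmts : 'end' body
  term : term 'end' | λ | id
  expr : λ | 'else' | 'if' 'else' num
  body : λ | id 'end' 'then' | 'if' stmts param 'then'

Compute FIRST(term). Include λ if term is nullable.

{ 'end', id, λ }

From term : term 'end': term nullable, take FIRST(term) ∪ {'end'} = { 'end', id }.
term : λ contributes λ.
term : id contributes {id}.
Union: FIRST(term) = { 'end', id, λ }.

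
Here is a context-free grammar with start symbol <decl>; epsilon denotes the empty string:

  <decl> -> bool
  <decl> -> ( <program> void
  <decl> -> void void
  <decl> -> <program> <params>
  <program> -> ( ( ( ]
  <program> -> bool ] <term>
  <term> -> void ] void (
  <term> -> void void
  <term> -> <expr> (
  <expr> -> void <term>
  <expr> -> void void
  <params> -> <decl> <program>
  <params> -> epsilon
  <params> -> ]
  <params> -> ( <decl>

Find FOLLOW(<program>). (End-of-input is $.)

{ $, (, ], bool, void }

In <decl> -> ( <program> void: add FIRST(void) = { void }.
In <decl> -> <program> <params>: add FIRST(<params>)\{epsilon} = { (, ], bool, void }.
  Since <params> is nullable, also add FOLLOW(<decl>) = { $, (, bool }.
In <params> -> <decl> <program>: <program> is at the end, add FOLLOW(<params>) = { $, (, bool }.
Union: FOLLOW(<program>) = { $, (, ], bool, void }.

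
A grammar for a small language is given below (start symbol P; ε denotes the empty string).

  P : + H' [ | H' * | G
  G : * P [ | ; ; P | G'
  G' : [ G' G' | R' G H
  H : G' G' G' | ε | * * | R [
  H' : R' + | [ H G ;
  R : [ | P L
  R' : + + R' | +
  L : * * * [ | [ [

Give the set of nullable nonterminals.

Directly nullable (have an ε-production): H.
No other nonterminal has a production whose RHS symbols are all nullable.

{ H }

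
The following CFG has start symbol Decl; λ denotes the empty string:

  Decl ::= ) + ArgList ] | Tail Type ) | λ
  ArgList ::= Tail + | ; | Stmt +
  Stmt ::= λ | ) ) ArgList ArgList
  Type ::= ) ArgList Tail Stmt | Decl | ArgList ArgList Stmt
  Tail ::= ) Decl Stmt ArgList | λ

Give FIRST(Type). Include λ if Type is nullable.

Type ::= ) ArgList Tail Stmt contributes {)}.
From Type ::= Decl: add FIRST(Decl) = { ), +, ;, λ } (including λ since Decl is nullable).
From Type ::= ArgList ArgList Stmt: add FIRST(ArgList) = { ), +, ; }.
Union: FIRST(Type) = { ), +, ;, λ }.

{ ), +, ;, λ }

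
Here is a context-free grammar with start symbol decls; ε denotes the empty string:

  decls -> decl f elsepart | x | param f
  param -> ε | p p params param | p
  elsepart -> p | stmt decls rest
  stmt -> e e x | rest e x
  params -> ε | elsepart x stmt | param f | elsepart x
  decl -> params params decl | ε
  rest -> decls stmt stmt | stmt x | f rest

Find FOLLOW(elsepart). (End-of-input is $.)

{ $, e, f, p, x }

In decls -> decl f elsepart: elsepart is at the end, add FOLLOW(decls) = { $, e, f, p, x }.
In params -> elsepart x stmt: add FIRST(x stmt) = { x }.
In params -> elsepart x: add FIRST(x) = { x }.
Union: FOLLOW(elsepart) = { $, e, f, p, x }.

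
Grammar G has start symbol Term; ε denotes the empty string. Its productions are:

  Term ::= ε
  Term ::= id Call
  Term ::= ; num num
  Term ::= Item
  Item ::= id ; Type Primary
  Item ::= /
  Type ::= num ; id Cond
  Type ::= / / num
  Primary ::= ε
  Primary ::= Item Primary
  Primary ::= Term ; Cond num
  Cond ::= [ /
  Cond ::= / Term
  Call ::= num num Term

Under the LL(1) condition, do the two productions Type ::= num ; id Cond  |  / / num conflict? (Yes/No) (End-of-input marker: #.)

No

FIRST(num ; id Cond) = { num } and FIRST(/ / num) = { / }.
The FIRST sets are disjoint and neither alternative is nullable — no conflict.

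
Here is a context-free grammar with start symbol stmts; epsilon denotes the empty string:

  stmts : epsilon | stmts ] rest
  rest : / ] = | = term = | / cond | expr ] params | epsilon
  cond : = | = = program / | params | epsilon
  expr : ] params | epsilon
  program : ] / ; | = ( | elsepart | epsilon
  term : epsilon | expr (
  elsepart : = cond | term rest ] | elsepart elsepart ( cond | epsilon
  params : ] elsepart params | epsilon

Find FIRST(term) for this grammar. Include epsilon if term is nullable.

term : epsilon contributes epsilon.
From term : expr (: expr nullable, take FIRST(expr) ∪ {(} = { (, ] }.
Union: FIRST(term) = { (, ], epsilon }.

{ (, ], epsilon }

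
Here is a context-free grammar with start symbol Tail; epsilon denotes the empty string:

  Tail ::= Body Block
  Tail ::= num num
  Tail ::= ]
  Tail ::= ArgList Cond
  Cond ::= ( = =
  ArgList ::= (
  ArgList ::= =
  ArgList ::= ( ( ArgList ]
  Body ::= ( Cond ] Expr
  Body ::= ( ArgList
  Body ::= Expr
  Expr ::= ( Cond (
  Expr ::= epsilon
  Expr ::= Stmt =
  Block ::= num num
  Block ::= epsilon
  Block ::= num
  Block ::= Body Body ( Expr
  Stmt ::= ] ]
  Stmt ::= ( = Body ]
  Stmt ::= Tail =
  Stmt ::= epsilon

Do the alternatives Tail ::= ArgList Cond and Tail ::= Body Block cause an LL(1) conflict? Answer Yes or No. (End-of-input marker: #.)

FIRST(ArgList Cond) = { (, = } and FIRST(Body Block) = { (, =, ], num, epsilon }.
Both contain (, so the two alternatives are not disjoint — LL(1) conflict.

Yes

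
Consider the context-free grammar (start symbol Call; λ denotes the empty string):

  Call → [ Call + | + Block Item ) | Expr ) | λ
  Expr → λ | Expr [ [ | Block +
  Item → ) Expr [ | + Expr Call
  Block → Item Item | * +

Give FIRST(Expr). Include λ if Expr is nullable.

{ ), *, +, [, λ }

Expr → λ contributes λ.
From Expr → Expr [ [: Expr nullable, take FIRST(Expr) ∪ {[} = { ), *, +, [ }.
From Expr → Block +: add FIRST(Block) = { ), *, + }.
Union: FIRST(Expr) = { ), *, +, [, λ }.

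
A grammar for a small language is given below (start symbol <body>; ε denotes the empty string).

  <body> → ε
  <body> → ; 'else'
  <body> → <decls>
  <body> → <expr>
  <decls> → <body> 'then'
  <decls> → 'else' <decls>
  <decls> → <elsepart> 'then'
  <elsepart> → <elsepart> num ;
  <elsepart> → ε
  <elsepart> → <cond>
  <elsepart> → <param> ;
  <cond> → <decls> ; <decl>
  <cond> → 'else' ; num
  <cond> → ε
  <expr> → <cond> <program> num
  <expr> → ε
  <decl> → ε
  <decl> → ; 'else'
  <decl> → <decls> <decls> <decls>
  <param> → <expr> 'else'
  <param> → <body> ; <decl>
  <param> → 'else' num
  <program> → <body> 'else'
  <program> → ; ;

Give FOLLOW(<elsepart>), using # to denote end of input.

{ 'then', num }

In <decls> → <elsepart> 'then': add FIRST('then') = { 'then' }.
In <elsepart> → <elsepart> num ;: add FIRST(num ;) = { num }.
Union: FOLLOW(<elsepart>) = { 'then', num }.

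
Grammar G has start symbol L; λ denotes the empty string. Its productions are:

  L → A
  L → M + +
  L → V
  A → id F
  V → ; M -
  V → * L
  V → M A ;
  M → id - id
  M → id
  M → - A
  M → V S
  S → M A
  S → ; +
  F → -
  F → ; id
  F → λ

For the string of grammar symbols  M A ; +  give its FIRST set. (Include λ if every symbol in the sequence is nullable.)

Add FIRST(M) = { *, -, ;, id }; M is not nullable, stop.

{ *, -, ;, id }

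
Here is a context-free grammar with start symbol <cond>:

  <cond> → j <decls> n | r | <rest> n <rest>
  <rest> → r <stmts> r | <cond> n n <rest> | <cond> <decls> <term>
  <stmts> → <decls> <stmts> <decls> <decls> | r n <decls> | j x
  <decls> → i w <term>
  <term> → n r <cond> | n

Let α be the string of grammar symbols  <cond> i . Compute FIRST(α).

{ j, r }

Add FIRST(<cond>) = { j, r }; <cond> is not nullable, stop.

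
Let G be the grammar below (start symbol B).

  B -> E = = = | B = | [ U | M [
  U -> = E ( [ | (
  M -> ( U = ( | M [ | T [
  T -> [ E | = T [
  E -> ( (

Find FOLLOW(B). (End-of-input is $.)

B is the start symbol, so $ ∈ FOLLOW(B).
In B -> B =: add FIRST(=) = { = }.
Union: FOLLOW(B) = { $, = }.

{ $, = }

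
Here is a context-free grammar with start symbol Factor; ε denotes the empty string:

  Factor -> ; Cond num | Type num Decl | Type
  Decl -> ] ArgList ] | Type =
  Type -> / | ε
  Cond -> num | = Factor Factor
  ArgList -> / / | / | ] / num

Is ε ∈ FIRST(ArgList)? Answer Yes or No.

No

Nullable nonterminals: Factor, Type.
No production of ArgList has an RHS whose symbols are all nullable, so ArgList is not nullable.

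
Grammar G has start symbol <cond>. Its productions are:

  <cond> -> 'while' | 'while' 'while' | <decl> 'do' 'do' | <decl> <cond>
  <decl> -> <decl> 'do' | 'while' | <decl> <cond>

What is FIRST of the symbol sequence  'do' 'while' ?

{ 'do' }

'do' is a terminal; add {'do'} and stop.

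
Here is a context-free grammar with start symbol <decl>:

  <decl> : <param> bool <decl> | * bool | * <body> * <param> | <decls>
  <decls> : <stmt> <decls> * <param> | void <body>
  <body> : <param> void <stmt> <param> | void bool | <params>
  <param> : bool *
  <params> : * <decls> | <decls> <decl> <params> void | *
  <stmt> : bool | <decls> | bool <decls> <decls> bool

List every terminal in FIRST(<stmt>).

<stmt> : bool contributes {bool}.
From <stmt> : <decls>: add FIRST(<decls>) = { bool, void }.
<stmt> : bool <decls> <decls> bool contributes {bool}.
Union: FIRST(<stmt>) = { bool, void }.

{ bool, void }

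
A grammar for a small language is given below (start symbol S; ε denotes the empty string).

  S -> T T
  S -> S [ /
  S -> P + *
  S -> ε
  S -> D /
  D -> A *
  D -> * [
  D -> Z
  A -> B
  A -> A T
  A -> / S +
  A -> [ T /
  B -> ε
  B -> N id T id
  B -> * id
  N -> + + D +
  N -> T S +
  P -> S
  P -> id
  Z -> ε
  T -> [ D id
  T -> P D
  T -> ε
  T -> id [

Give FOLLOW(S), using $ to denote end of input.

S is the start symbol, so $ ∈ FOLLOW(S).
In S -> S [ /: add FIRST([ /) = { [ }.
In A -> / S +: add FIRST(+) = { + }.
In N -> T S +: add FIRST(+) = { + }.
In P -> S: S is at the end, add FOLLOW(P) = { $, *, +, /, [, id }.
Union: FOLLOW(S) = { $, *, +, /, [, id }.

{ $, *, +, /, [, id }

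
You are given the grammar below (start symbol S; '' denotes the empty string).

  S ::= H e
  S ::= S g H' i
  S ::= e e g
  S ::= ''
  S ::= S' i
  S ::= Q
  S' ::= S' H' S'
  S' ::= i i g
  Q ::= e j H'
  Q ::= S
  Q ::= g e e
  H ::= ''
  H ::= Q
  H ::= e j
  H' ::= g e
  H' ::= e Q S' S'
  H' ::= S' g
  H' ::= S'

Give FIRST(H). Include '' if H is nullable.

H ::= '' contributes ''.
From H ::= Q: add FIRST(Q) = { e, g, i, '' } (including '' since Q is nullable).
H ::= e j contributes {e}.
Union: FIRST(H) = { e, g, i, '' }.

{ e, g, i, '' }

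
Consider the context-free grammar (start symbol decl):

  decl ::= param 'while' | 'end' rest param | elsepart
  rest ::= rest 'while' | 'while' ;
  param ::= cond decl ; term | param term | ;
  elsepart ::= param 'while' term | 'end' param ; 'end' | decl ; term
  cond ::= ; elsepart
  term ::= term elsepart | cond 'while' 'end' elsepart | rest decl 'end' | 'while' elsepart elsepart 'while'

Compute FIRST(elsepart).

From elsepart ::= param 'while' term: add FIRST(param) = { ; }.
elsepart ::= 'end' param ; 'end' contributes {'end'}.
From elsepart ::= decl ; term: add FIRST(decl) = { 'end', ; }.
Union: FIRST(elsepart) = { 'end', ; }.

{ 'end', ; }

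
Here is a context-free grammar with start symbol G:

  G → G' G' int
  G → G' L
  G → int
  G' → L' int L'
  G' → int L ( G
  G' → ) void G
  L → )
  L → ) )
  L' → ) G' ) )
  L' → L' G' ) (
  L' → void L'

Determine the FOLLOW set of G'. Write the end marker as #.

In G → G' G' int: add FIRST(G' int) = { ), int, void }.
In G → G' G' int: add FIRST(int) = { int }.
In G → G' L: add FIRST(L) = { ) }.
In L' → ) G' ) ): add FIRST() )) = { ) }.
In L' → L' G' ) (: add FIRST() () = { ) }.
Union: FOLLOW(G') = { ), int, void }.

{ ), int, void }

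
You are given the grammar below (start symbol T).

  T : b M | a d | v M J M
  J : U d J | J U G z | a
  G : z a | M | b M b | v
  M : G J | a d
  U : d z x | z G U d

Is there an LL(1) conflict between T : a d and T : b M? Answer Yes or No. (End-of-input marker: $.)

No

FIRST(a d) = { a } and FIRST(b M) = { b }.
The FIRST sets are disjoint and neither alternative is nullable — no conflict.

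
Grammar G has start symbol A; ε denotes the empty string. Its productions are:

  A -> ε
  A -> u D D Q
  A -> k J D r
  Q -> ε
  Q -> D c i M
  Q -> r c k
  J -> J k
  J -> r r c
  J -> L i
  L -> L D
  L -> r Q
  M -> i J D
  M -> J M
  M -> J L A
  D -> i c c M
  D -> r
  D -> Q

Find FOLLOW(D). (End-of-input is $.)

In A -> u D D Q: add FIRST(D Q)\{ε} = { c, i, r }.
  Since D Q is nullable, also add FOLLOW(A) = { $, c, i, k, r, u }.
In A -> u D D Q: add FIRST(Q)\{ε} = { c, i, r }.
  Since Q is nullable, also add FOLLOW(A) = { $, c, i, k, r, u }.
In A -> k J D r: add FIRST(r) = { r }.
In Q -> D c i M: add FIRST(c i M) = { c }.
In L -> L D: D is at the end, add FOLLOW(L) = { $, c, i, k, r, u }.
In M -> i J D: D is at the end, add FOLLOW(M) = { $, c, i, k, r, u }.
Union: FOLLOW(D) = { $, c, i, k, r, u }.

{ $, c, i, k, r, u }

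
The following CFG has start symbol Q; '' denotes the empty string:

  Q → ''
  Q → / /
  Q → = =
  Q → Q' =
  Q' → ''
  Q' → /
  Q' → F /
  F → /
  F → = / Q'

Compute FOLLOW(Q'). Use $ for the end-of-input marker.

{ /, = }

In Q → Q' =: add FIRST(=) = { = }.
In F → = / Q': Q' is at the end, add FOLLOW(F) = { / }.
Union: FOLLOW(Q') = { /, = }.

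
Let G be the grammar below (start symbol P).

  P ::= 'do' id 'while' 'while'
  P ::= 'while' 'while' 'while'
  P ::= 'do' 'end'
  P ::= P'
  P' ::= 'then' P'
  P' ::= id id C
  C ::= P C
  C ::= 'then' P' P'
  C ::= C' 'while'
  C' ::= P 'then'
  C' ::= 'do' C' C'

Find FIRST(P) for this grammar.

P ::= 'do' id 'while' 'while' contributes {'do'}.
P ::= 'while' 'while' 'while' contributes {'while'}.
P ::= 'do' 'end' contributes {'do'}.
From P ::= P': add FIRST(P') = { 'then', id }.
Union: FIRST(P) = { 'do', 'then', 'while', id }.

{ 'do', 'then', 'while', id }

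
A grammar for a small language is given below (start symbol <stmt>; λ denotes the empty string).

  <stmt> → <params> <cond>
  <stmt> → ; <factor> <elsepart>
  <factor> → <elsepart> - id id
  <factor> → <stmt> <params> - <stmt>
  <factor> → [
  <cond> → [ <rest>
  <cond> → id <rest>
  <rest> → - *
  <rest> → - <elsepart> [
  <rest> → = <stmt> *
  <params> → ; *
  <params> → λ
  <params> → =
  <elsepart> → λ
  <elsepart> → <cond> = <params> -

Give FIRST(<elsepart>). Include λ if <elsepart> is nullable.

{ [, id, λ }

<elsepart> → λ contributes λ.
From <elsepart> → <cond> = <params> -: add FIRST(<cond>) = { [, id }.
Union: FIRST(<elsepart>) = { [, id, λ }.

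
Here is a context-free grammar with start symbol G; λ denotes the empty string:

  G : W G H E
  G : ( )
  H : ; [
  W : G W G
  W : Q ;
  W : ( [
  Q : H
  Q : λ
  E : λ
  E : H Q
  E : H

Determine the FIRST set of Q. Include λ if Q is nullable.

{ ;, λ }

From Q : H: add FIRST(H) = { ; }.
Q : λ contributes λ.
Union: FIRST(Q) = { ;, λ }.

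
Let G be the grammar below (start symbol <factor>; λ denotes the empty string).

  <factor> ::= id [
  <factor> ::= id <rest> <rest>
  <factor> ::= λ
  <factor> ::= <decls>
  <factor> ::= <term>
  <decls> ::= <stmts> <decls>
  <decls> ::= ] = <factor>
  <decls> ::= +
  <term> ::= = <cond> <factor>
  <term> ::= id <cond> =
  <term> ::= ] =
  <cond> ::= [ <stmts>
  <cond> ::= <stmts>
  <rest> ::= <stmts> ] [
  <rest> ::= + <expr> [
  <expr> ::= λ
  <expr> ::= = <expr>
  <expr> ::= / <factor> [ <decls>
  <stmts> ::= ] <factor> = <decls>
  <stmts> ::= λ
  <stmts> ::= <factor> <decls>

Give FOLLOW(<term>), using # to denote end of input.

In <factor> ::= <term>: <term> is at the end, add FOLLOW(<factor>) = { #, +, =, [, ], id }.
Union: FOLLOW(<term>) = { #, +, =, [, ], id }.

{ #, +, =, [, ], id }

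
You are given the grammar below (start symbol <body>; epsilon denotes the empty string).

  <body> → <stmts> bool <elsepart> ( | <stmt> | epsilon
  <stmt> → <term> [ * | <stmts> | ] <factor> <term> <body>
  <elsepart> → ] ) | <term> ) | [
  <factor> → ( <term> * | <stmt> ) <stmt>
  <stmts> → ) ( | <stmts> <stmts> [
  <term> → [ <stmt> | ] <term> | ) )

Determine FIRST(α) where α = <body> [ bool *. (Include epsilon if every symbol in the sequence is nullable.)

{ ), [, ] }

Add FIRST(<body>)\{epsilon} = { ), [, ] }; <body> is nullable, continue.
[ is a terminal; add {[} and stop.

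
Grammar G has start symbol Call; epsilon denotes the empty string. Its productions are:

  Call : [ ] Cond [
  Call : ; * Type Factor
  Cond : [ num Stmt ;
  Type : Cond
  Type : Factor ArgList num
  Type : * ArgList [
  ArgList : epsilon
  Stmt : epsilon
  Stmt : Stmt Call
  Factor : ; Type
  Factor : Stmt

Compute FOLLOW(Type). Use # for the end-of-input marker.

{ #, ;, [, num }

In Call : ; * Type Factor: add FIRST(Factor)\{epsilon} = { ;, [ }.
  Since Factor is nullable, also add FOLLOW(Call) = { #, ;, [, num }.
In Factor : ; Type: Type is at the end, add FOLLOW(Factor) = { #, ;, [, num }.
Union: FOLLOW(Type) = { #, ;, [, num }.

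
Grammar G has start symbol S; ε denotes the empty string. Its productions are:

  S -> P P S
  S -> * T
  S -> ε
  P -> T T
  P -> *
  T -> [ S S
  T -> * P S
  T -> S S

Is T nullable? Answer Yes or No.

T -> S S and each of S, S is nullable, so T ⇒* ε.

Yes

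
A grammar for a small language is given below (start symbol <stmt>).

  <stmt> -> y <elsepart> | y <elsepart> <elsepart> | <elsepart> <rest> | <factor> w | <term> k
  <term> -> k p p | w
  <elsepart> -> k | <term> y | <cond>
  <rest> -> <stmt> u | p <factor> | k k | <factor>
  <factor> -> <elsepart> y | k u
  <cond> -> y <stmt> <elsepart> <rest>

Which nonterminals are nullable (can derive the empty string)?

No nonterminal has an empty production or an RHS whose symbols are all nullable.

{ } (none)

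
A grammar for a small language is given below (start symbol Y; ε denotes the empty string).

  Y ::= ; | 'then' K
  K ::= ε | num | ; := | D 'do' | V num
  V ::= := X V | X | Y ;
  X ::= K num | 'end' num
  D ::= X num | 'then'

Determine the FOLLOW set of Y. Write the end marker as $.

{ $, ; }

Y is the start symbol, so $ ∈ FOLLOW(Y).
In V ::= Y ;: add FIRST(;) = { ; }.
Union: FOLLOW(Y) = { $, ; }.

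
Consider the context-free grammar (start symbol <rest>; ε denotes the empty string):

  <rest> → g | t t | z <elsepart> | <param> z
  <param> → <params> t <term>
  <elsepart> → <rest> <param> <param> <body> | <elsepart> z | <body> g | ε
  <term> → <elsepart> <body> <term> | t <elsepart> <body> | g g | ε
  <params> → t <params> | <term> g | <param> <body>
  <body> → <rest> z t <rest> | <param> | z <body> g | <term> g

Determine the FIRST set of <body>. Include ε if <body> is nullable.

From <body> → <rest> z t <rest>: add FIRST(<rest>) = { g, t, z }.
From <body> → <param>: add FIRST(<param>) = { g, t, z }.
<body> → z <body> g contributes {z}.
From <body> → <term> g: <term> nullable, take FIRST(<term>) ∪ {g} = { g, t, z }.
Union: FIRST(<body>) = { g, t, z }.

{ g, t, z }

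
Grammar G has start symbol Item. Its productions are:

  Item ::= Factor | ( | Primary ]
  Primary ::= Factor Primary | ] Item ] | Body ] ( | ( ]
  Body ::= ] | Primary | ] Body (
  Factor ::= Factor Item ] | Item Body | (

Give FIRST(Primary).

From Primary ::= Factor Primary: add FIRST(Factor) = { (, ] }.
Primary ::= ] Item ] contributes {]}.
From Primary ::= Body ] (: add FIRST(Body) = { (, ] }.
Primary ::= ( ] contributes {(}.
Union: FIRST(Primary) = { (, ] }.

{ (, ] }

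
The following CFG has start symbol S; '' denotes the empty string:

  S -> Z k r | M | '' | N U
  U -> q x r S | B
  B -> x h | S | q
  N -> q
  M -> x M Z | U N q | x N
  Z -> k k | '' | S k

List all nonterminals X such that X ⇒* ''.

Directly nullable (have an ''-production): S, Z.
B -> S with every symbol nullable, so B is nullable.
U -> B with every symbol nullable, so U is nullable.
No other nonterminal has a production whose RHS symbols are all nullable.

{ B, S, U, Z }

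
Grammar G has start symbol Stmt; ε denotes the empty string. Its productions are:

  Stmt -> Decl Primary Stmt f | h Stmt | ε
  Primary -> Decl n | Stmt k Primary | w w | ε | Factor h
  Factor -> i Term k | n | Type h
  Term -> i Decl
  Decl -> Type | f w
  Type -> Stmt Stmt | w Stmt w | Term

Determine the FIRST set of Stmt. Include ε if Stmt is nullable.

{ f, h, i, k, n, w, ε }

From Stmt -> Decl Primary Stmt f: Decl, Primary, Stmt nullable, take FIRST(Decl) ∪ FIRST(Primary) ∪ FIRST(Stmt) ∪ {f} = { f, h, i, k, n, w }.
Stmt -> h Stmt contributes {h}.
Stmt -> ε contributes ε.
Union: FIRST(Stmt) = { f, h, i, k, n, w, ε }.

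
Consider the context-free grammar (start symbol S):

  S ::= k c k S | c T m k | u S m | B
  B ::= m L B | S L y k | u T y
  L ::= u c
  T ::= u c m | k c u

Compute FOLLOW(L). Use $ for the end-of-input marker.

In B ::= m L B: add FIRST(B) = { c, k, m, u }.
In B ::= S L y k: add FIRST(y k) = { y }.
Union: FOLLOW(L) = { c, k, m, u, y }.

{ c, k, m, u, y }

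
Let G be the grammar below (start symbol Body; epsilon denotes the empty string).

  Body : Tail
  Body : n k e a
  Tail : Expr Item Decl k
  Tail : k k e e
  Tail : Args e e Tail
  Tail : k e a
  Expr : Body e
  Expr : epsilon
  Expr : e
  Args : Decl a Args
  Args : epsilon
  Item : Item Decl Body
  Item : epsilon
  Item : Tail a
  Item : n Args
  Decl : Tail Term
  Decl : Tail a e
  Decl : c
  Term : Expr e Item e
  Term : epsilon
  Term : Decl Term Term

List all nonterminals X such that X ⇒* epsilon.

{ Args, Expr, Item, Term }

Directly nullable (have an epsilon-production): Expr, Args, Item, Term.
No other nonterminal has a production whose RHS symbols are all nullable.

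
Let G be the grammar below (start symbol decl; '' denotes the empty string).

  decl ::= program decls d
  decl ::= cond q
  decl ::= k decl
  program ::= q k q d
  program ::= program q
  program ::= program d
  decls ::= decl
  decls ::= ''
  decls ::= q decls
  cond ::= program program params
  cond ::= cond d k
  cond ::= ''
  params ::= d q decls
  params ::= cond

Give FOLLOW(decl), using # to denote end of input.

decl is the start symbol, so # ∈ FOLLOW(decl).
In decl ::= k decl: decl is at the end, add FOLLOW(decl) = { #, d, q }.
In decls ::= decl: decl is at the end, add FOLLOW(decls) = { d, q }.
Union: FOLLOW(decl) = { #, d, q }.

{ #, d, q }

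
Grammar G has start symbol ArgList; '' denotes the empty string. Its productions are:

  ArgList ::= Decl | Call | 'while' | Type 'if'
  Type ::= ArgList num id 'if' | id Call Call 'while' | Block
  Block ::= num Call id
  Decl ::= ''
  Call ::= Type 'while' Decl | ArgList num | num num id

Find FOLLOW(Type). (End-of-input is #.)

{ 'if', 'while' }

In ArgList ::= Type 'if': add FIRST('if') = { 'if' }.
In Call ::= Type 'while' Decl: add FIRST('while' Decl) = { 'while' }.
Union: FOLLOW(Type) = { 'if', 'while' }.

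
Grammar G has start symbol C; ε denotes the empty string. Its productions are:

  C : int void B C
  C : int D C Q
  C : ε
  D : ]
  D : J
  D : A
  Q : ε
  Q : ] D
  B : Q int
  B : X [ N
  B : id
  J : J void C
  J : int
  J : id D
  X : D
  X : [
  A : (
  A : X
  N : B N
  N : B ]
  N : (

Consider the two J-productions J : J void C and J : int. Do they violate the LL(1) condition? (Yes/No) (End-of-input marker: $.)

Yes

FIRST(J void C) = { id, int } and FIRST(int) = { int }.
Both contain int, so the two alternatives are not disjoint — LL(1) conflict.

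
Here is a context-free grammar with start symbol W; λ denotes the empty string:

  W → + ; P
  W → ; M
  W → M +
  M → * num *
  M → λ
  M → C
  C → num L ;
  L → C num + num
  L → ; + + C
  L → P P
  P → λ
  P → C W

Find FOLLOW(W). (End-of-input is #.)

{ #, ;, num }

W is the start symbol, so # ∈ FOLLOW(W).
In P → C W: W is at the end, add FOLLOW(P) = { #, ;, num }.
Union: FOLLOW(W) = { #, ;, num }.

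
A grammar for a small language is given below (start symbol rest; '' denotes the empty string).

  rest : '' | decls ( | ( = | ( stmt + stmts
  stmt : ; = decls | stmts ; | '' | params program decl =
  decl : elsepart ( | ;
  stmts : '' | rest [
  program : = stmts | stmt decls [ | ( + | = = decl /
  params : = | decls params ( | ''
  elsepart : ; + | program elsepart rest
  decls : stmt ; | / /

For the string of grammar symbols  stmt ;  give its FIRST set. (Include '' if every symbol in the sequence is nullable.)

Add FIRST(stmt)\{''} = { (, /, ;, =, [ }; stmt is nullable, continue.
; is a terminal; add {;} and stop.

{ (, /, ;, =, [ }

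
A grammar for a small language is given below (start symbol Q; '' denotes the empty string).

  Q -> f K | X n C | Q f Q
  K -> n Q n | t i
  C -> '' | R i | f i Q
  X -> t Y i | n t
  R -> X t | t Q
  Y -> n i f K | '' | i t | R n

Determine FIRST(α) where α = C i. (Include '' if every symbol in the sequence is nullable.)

Add FIRST(C)\{''} = { f, n, t }; C is nullable, continue.
i is a terminal; add {i} and stop.

{ f, i, n, t }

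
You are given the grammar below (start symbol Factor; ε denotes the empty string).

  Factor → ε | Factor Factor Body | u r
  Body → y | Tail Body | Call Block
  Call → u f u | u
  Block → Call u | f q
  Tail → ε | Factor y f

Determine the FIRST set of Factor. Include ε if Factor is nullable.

{ u, y, ε }

Factor → ε contributes ε.
From Factor → Factor Factor Body: Factor, Factor nullable, take FIRST(Factor) ∪ FIRST(Factor) ∪ FIRST(Body) = { u, y }.
Factor → u r contributes {u}.
Union: FIRST(Factor) = { u, y, ε }.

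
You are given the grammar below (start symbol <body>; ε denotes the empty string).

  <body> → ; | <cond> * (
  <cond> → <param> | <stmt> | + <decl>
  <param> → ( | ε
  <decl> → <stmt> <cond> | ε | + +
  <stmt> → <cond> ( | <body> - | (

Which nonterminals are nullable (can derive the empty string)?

{ <cond>, <decl>, <param> }

Directly nullable (have an ε-production): <param>, <decl>.
<cond> → <param> with every symbol nullable, so <cond> is nullable.
No other nonterminal has a production whose RHS symbols are all nullable.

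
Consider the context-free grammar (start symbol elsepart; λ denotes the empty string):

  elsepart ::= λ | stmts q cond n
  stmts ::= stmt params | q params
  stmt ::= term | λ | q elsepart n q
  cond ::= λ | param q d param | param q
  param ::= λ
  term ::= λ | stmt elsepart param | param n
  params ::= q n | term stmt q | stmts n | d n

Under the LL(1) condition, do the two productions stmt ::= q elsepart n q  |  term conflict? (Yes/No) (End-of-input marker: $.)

Yes

FIRST(q elsepart n q) = { q } and FIRST(term) = { d, n, q, λ }.
Both contain q, so the two alternatives are not disjoint — LL(1) conflict.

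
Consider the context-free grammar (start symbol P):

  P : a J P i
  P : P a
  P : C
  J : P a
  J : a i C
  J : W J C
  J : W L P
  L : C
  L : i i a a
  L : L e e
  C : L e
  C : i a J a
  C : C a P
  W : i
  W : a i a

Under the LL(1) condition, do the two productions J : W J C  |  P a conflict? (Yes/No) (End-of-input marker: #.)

FIRST(W J C) = { a, i } and FIRST(P a) = { a, i }.
Both contain a, so the two alternatives are not disjoint — LL(1) conflict.

Yes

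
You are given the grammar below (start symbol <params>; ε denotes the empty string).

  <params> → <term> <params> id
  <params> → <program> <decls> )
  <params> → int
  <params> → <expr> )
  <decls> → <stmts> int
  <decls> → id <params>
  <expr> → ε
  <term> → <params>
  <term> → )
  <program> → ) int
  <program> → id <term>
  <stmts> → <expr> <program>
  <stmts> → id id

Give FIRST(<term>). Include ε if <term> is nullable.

From <term> → <params>: add FIRST(<params>) = { ), id, int }.
<term> → ) contributes {)}.
Union: FIRST(<term>) = { ), id, int }.

{ ), id, int }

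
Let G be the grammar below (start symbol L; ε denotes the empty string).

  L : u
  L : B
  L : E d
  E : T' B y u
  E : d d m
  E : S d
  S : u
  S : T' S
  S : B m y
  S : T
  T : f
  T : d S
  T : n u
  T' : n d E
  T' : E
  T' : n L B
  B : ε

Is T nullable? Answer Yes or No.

No

Nullable nonterminals: B, L.
No production of T has an RHS whose symbols are all nullable, so T is not nullable.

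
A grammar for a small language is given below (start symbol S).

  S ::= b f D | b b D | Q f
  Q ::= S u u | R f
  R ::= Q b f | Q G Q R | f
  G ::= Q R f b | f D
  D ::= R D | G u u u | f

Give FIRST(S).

S ::= b f D contributes {b}.
S ::= b b D contributes {b}.
From S ::= Q f: add FIRST(Q) = { b, f }.
Union: FIRST(S) = { b, f }.

{ b, f }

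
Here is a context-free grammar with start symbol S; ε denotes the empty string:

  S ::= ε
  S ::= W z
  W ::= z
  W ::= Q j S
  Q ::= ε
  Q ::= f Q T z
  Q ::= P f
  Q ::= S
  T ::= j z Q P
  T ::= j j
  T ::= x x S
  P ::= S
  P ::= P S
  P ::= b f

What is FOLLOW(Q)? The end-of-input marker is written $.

In W ::= Q j S: add FIRST(j S) = { j }.
In Q ::= f Q T z: add FIRST(T z) = { j, x }.
In T ::= j z Q P: add FIRST(P)\{ε} = { b, f, j, z }.
  Since P is nullable, also add FOLLOW(T) = { z }.
Union: FOLLOW(Q) = { b, f, j, x, z }.

{ b, f, j, x, z }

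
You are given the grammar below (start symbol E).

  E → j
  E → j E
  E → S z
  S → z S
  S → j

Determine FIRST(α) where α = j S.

{ j }

j is a terminal; add {j} and stop.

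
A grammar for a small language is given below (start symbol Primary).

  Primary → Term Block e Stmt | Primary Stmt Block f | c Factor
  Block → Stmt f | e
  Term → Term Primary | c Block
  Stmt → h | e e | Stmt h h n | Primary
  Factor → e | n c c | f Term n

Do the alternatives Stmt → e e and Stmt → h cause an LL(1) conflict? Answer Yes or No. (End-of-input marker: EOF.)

FIRST(e e) = { e } and FIRST(h) = { h }.
The FIRST sets are disjoint and neither alternative is nullable — no conflict.

No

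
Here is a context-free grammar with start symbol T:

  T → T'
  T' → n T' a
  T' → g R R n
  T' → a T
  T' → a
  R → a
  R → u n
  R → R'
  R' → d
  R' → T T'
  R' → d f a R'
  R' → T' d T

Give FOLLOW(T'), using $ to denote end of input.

{ $, a, d, g, n, u }

In T → T': T' is at the end, add FOLLOW(T) = { $, a, d, g, n, u }.
In T' → n T' a: add FIRST(a) = { a }.
In R' → T T': T' is at the end, add FOLLOW(R') = { a, d, g, n, u }.
In R' → T' d T: add FIRST(d T) = { d }.
Union: FOLLOW(T') = { $, a, d, g, n, u }.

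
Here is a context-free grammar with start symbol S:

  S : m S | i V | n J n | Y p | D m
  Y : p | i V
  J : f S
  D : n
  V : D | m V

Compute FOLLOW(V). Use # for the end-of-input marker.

{ #, n, p }

In S : i V: V is at the end, add FOLLOW(S) = { #, n }.
In Y : i V: V is at the end, add FOLLOW(Y) = { p }.
In V : m V: V is at the end, add FOLLOW(V) = { #, n, p }.
Union: FOLLOW(V) = { #, n, p }.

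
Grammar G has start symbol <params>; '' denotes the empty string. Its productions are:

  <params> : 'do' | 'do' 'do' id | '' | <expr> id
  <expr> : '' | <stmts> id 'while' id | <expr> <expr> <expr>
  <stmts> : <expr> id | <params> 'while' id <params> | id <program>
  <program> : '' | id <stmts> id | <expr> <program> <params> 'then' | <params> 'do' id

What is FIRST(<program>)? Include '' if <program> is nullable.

<program> : '' contributes ''.
<program> : id <stmts> id contributes {id}.
From <program> : <expr> <program> <params> 'then': <expr>, <program>, <params> nullable, take FIRST(<expr>) ∪ FIRST(<program>) ∪ FIRST(<params>) ∪ {'then'} = { 'do', 'then', 'while', id }.
From <program> : <params> 'do' id: <params> nullable, take FIRST(<params>) ∪ {'do'} = { 'do', 'while', id }.
Union: FIRST(<program>) = { 'do', 'then', 'while', id, '' }.

{ 'do', 'then', 'while', id, '' }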